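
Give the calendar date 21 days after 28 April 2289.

19 May 2289

Count 21 days after April 28, 2289:
April 2289: 30 − 28 = 2 days remain.
May 1–19, 2289: 19 days.
Total: 2 + 19 = 21 days.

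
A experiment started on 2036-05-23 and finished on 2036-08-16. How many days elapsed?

May 2036: 31 − 23 = 8 days remain.
Then June (30), July (31): 30 + 31 = 61 days.
August 1–16, 2036: 16 days.
Total: 8 + 61 + 16 = 85 days.

85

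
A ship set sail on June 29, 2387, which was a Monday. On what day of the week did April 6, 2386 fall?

Sunday

Count forward from the earlier date (April 6, 2386) to the later (June 29, 2387):
April 6, 2386 → April 6, 2387: 365 days.
April 2387: 30 − 6 = 24 days remain.
Then May (31): 31 days.
June 1–29, 2387: 29 days.
Residual: 84 days.
Total: 449 days.
449 mod 7 = 1, so 1 day before Monday is Sunday.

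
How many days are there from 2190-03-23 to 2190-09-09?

170

March 2190: 31 − 23 = 8 days remain.
Then April (30), May (31), June (30), July (31), August (31): 30 + 31 + 30 + 31 + 31 = 153 days.
September 1–9, 2190: 9 days.
Total: 8 + 153 + 9 = 170 days.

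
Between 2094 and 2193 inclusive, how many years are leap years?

Years divisible by 4: 2096, 2100, …, 2192 — 25 in all.
Of these, 2100 is divisible by 100 but not 400, so not leap.
Leap years: 25 − 1 = 24.

24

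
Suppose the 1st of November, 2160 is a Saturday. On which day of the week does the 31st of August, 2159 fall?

Friday

Count forward from the earlier date (August 31, 2159) to the later (November 1, 2160):
August 31, 2159 → August 31, 2160: 366 days (2160 is a leap year).
August 2160: 31 − 31 = 0 days remain.
Then September (30), October (31): 30 + 31 = 61 days.
November 1, 2160: 1 day.
Residual: 62 days.
Total: 428 days.
428 mod 7 = 1, so 1 day before Saturday is Friday.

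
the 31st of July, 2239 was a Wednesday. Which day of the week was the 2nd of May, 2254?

From July 31, 2239 to July 31, 2253: 14 years, of which 4 contain a Feb 29 — 10×365 + 4×366 = 5114 days.
July 2253: 31 − 31 = 0 days remain.
Then 9 full months totalling 273 days.
May 1–2, 2254: 2 days.
Residual: 275 days.
Total: 5389 days.
5389 mod 7 = 6, so 6 days after Wednesday is Tuesday.

Tuesday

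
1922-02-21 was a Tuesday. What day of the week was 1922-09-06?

Wednesday

February 1922: 28 − 21 = 7 days remain (1922 is not a leap year, so February has 28 days).
Then March (31), April (30), May (31), June (30), July (31), August (31): 31 + 30 + 31 + 30 + 31 + 31 = 184 days.
September 1–6, 1922: 6 days.
Total: 7 + 184 + 6 = 197 days.
197 mod 7 = 1, so 1 day after Tuesday is Wednesday.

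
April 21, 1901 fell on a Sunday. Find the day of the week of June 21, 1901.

Friday

April 1901: 30 − 21 = 9 days remain.
Then May (31): 31 days.
June 1–21, 1901: 21 days.
Total: 9 + 31 + 21 = 61 days.
61 mod 7 = 5, so 5 days after Sunday is Friday.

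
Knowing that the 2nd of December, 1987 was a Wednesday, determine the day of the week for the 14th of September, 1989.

Thursday

December 1987: 31 − 2 = 29 days remain.
Then 20 full months totalling 609 days.
September 1–14, 1989: 14 days.
Total: 29 + 609 + 14 = 652 days.
652 mod 7 = 1, so 1 day after Wednesday is Thursday.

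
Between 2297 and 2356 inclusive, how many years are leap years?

Years divisible by 4: 2300, 2304, …, 2356 — 15 in all.
Of these, 2300 is divisible by 100 but not 400, so not leap.
Leap years: 15 − 1 = 14.

14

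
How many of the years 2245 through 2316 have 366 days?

17

Years divisible by 4: 2248, 2252, …, 2316 — 18 in all.
Of these, 2300 is divisible by 100 but not 400, so not leap.
Leap years: 18 − 1 = 17.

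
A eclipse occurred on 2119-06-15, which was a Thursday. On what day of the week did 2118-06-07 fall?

Tuesday

Count forward from the earlier date (June 7, 2118) to the later (June 15, 2119):
June 2118: 30 − 7 = 23 days remain.
Then 11 full months totalling 335 days.
June 1–15, 2119: 15 days.
Total: 23 + 335 + 15 = 373 days.
373 mod 7 = 2, so 2 days before Thursday is Tuesday.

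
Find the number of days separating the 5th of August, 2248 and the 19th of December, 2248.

August 2248: 31 − 5 = 26 days remain.
Then September (30), October (31), November (30): 30 + 31 + 30 = 91 days.
December 1–19, 2248: 19 days.
Total: 26 + 91 + 19 = 136 days.

136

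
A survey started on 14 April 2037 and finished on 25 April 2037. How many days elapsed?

11

Within April 2037: 25 − 14 = 11 days.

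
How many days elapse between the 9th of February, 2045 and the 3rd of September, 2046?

February 9, 2045 → February 9, 2046: 365 days.
February 2046: 28 − 9 = 19 days remain (2046 is not a leap year, so February has 28 days).
Then March (31), April (30), May (31), June (30), July (31), August (31): 31 + 30 + 31 + 30 + 31 + 31 = 184 days.
September 1–3, 2046: 3 days.
Residual: 206 days.
Total: 571 days.

571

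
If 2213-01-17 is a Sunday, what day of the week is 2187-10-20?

Saturday

Count forward from the earlier date (October 20, 2187) to the later (January 17, 2213):
From October 20, 2187 to October 20, 2212: 25 years, of which 6 contain a Feb 29 — 19×365 + 6×366 = 9131 days.
(2200 is not a leap year (divisible by 100 but not 400).)
October 2212: 31 − 20 = 11 days remain.
Then November (30), December (31): 30 + 31 = 61 days.
January 1–17, 2213: 17 days.
Residual: 89 days.
Total: 9220 days.
9220 mod 7 = 1, so 1 day before Sunday is Saturday.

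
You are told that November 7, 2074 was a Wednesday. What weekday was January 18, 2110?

Day-of-year of November 7, 2074: 311.
Day-of-year of January 18, 2110: 18.
2074 has 365 days, so 365 − 311 = 54 days remain in 2074.
Full years 2075–2109: 27 common + 8 leap = 27×365 + 8×366 = 12783 days.
Total: 54 + 12783 + 18 = 12855 days.
12855 mod 7 = 3, so 3 days after Wednesday is Saturday.

Saturday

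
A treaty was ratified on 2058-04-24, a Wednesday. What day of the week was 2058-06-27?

Thursday

April 2058: 30 − 24 = 6 days remain.
Then May (31): 31 days.
June 1–27, 2058: 27 days.
Total: 6 + 31 + 27 = 64 days.
64 mod 7 = 1, so 1 day after Wednesday is Thursday.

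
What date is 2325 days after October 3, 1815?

February 13, 1822

Count 2325 days after October 3, 1815:
October 3, 1815 → October 3, 1816: 366 days (1816 is a leap year).
October 3, 1816 → October 3, 1817: 365 days.
October 3, 1817 → October 3, 1818: 365 days.
October 3, 1818 → October 3, 1819: 365 days.
October 3, 1819 → October 3, 1820: 366 days (1820 is a leap year).
October 3, 1820 → October 3, 1821: 365 days.
October 1821: 31 − 3 = 28 days remain.
Then November (30), December (31), January (31): 30 + 31 + 31 = 92 days.
February 1–13, 1822: 13 days (1822 is not a leap year).
Residual: 133 days.
Total: 2325 days.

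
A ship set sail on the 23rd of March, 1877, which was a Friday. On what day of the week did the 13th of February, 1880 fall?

Friday

March 23, 1877 → March 23, 1878: 365 days.
March 23, 1878 → March 23, 1879: 365 days.
March 1879: 31 − 23 = 8 days remain.
Then 10 full months totalling 306 days.
February 1–13, 1880: 13 days (1880 is a leap year).
Residual: 327 days.
Total: 1057 days.
1057 is a multiple of 7, so the 13th of February, 1880 falls on the same weekday: Friday.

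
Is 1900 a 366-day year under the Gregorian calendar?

1900 is not a leap year (divisible by 100 but not 400).

No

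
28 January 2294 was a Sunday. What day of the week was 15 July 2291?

Count forward from the earlier date (July 15, 2291) to the later (January 28, 2294):
Day-of-year of July 15, 2291: 196.
Day-of-year of January 28, 2294: 28.
2291 has 365 days, so 365 − 196 = 169 days remain in 2291.
Full years: 2292: 366; 2293: 365. Sum = 731.
Total: 169 + 731 + 28 = 928 days.
928 mod 7 = 4, so 4 days before Sunday is Wednesday.

Wednesday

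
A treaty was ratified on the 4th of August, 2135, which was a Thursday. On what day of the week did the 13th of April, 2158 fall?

Thursday

From August 4, 2135 to August 4, 2157: 22 years, of which 6 contain a Feb 29 — 16×365 + 6×366 = 8036 days.
August 2157: 31 − 4 = 27 days remain.
Then September (30), October (31), November (30), December (31), January (31), February 2158 (28), March (31): 30 + 31 + 30 + 31 + 31 + 28 + 31 = 212 days.
April 1–13, 2158: 13 days.
Residual: 252 days.
Total: 8288 days.
8288 is a multiple of 7, so the 13th of April, 2158 falls on the same weekday: Thursday.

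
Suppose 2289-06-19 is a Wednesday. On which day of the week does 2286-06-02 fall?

Count forward from the earlier date (June 2, 2286) to the later (June 19, 2289):
Day-of-year of June 2, 2286: 153.
Day-of-year of June 19, 2289: 170.
2286 has 365 days, so 365 − 153 = 212 days remain in 2286.
Full years: 2287: 365; 2288: 366. Sum = 731.
Total: 212 + 731 + 170 = 1113 days.
1113 is a multiple of 7, so 2286-06-02 falls on the same weekday: Wednesday.

Wednesday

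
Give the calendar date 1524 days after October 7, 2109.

December 9, 2113

Count 1524 days after October 7, 2109:
October 7, 2109 → October 7, 2110: 365 days.
October 7, 2110 → October 7, 2111: 365 days.
October 7, 2111 → October 7, 2112: 366 days (2112 is a leap year).
October 7, 2112 → October 7, 2113: 365 days.
October 2113: 31 − 7 = 24 days remain.
Then November (30): 30 days.
December 1–9, 2113: 9 days.
Residual: 63 days.
Total: 1524 days.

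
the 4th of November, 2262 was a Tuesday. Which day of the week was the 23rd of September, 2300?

Day-of-year of November 4, 2262: 308.
Day-of-year of September 23, 2300: 266.
2262 has 365 days, so 365 − 308 = 57 days remain in 2262.
Full years 2263–2299: 28 common + 9 leap = 28×365 + 9×366 = 13514 days.
Total: 57 + 13514 + 266 = 13837 days.
13837 mod 7 = 5, so 5 days after Tuesday is Sunday.

Sunday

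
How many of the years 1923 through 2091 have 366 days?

42

Years divisible by 4: 1924, 1928, …, 2088 — 42 in all.
2000 is divisible by 400, so still leap.
No century exceptions apply. Count: 42.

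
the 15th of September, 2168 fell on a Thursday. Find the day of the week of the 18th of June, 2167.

Thursday

Count forward from the earlier date (June 18, 2167) to the later (September 15, 2168):
June 18, 2167 → June 18, 2168: 366 days (2168 is a leap year).
June 2168: 30 − 18 = 12 days remain.
Then July (31), August (31): 31 + 31 = 62 days.
September 1–15, 2168: 15 days.
Residual: 89 days.
Total: 455 days.
455 is a multiple of 7, so the 18th of June, 2167 falls on the same weekday: Thursday.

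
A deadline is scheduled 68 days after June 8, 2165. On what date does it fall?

August 15, 2165

Count 68 days after June 8, 2165:
June 2165: 30 − 8 = 22 days remain.
Then July (31): 31 days.
August 1–15, 2165: 15 days.
Total: 22 + 31 + 15 = 68 days.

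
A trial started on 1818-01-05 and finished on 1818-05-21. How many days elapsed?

January 1818: 31 − 5 = 26 days remain.
Then February 1818 (28), March (31), April (30): 28 + 31 + 30 = 89 days.
May 1–21, 1818: 21 days.
Total: 26 + 89 + 21 = 136 days.

136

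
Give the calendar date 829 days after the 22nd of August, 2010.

the 28th of November, 2012

Count 829 days after August 22, 2010:
Day-of-year of August 22, 2010: 234.
Day-of-year of November 28, 2012: 333.
2010 has 365 days, so 365 − 234 = 131 days remain in 2010.
Full years: 2011: 365. Sum = 365.
Total: 131 + 365 + 333 = 829 days.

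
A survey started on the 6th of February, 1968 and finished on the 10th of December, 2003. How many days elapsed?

From February 6, 1968 to February 6, 2003: 35 years, of which 9 contain a Feb 29 — 26×365 + 9×366 = 12784 days.
(2000 is a leap year (divisible by 400).)
February 2003: 28 − 6 = 22 days remain (2003 is not a leap year, so February has 28 days).
Then 9 full months totalling 275 days.
December 1–10, 2003: 10 days.
Residual: 307 days.
Total: 13091 days.

13091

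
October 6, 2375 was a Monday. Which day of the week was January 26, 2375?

Sunday

Count forward from the earlier date (January 26, 2375) to the later (October 6, 2375):
January 2375: 31 − 26 = 5 days remain.
Then February 2375 (28), March (31), April (30), May (31), June (30), July (31), August (31), September (30): 28 + 31 + 30 + 31 + 30 + 31 + 31 + 30 = 242 days.
October 1–6, 2375: 6 days.
Total: 5 + 242 + 6 = 253 days.
253 mod 7 = 1, so 1 day before Monday is Sunday.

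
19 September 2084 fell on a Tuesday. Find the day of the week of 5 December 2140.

From September 19, 2084 to September 19, 2140: 56 years, of which 13 contain a Feb 29 — 43×365 + 13×366 = 20453 days.
(2100 is not a leap year (divisible by 100 but not 400).)
September 2140: 30 − 19 = 11 days remain.
Then October (31), November (30): 31 + 30 = 61 days.
December 1–5, 2140: 5 days.
Residual: 77 days.
Total: 20530 days.
20530 mod 7 = 6, so 6 days after Tuesday is Monday.

Monday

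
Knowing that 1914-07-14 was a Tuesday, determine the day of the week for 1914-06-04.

Thursday

Count forward from the earlier date (June 4, 1914) to the later (July 14, 1914):
June 1914: 30 − 4 = 26 days remain.
July 1–14, 1914: 14 days.
Total: 26 + 14 = 40 days.
40 mod 7 = 5, so 5 days before Tuesday is Thursday.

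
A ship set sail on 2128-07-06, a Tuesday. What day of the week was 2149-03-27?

Thursday

Day-of-year of July 6, 2128: 188.
Day-of-year of March 27, 2149: 86.
2128 has 366 days, so 366 − 188 = 178 days remain in 2128.
Full years 2129–2148: 15 common + 5 leap = 15×365 + 5×366 = 7305 days.
Total: 178 + 7305 + 86 = 7569 days.
7569 mod 7 = 2, so 2 days after Tuesday is Thursday.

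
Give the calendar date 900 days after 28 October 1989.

15 April 1992

Count 900 days after October 28, 1989:
Day-of-year of October 28, 1989: 301.
Day-of-year of April 15, 1992: 106.
1989 has 365 days, so 365 − 301 = 64 days remain in 1989.
Full years: 1990: 365; 1991: 365. Sum = 730.
Total: 64 + 730 + 106 = 900 days.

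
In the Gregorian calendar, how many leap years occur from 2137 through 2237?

Years divisible by 4: 2140, 2144, …, 2236 — 25 in all.
Of these, 2200 is divisible by 100 but not 400, so not leap.
Leap years: 25 − 1 = 24.

24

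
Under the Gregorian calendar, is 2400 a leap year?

Yes

2400 is a leap year (divisible by 400).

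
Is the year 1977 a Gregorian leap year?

1977 is not a leap year.

No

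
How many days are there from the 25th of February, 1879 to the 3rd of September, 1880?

556

Day-of-year of February 25, 1879: 56.
Day-of-year of September 3, 1880: 247.
1879 has 365 days, so 365 − 56 = 309 days remain in 1879.
Total: 309 + 247 = 556 days.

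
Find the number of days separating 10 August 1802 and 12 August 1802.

2

Within August 1802: 12 − 10 = 2 days.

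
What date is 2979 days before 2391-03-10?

2383-01-12

Count 2979 days before March 10, 2391:
Day-of-year of January 12, 2383: 12.
Day-of-year of March 10, 2391: 69.
2383 has 365 days, so 365 − 12 = 353 days remain in 2383.
Full years 2384–2390: 5 common + 2 leap = 5×365 + 2×366 = 2557 days.
Total: 353 + 2557 + 69 = 2979 days.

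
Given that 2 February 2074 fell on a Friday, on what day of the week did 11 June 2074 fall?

February 2074: 28 − 2 = 26 days remain (2074 is not a leap year, so February has 28 days).
Then March (31), April (30), May (31): 31 + 30 + 31 = 92 days.
June 1–11, 2074: 11 days.
Total: 26 + 92 + 11 = 129 days.
129 mod 7 = 3, so 3 days after Friday is Monday.

Monday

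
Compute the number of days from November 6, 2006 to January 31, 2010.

1182

Day-of-year of November 6, 2006: 310.
Day-of-year of January 31, 2010: 31.
2006 has 365 days, so 365 − 310 = 55 days remain in 2006.
Full years: 2007: 365; 2008: 366; 2009: 365. Sum = 1096.
Total: 55 + 1096 + 31 = 1182 days.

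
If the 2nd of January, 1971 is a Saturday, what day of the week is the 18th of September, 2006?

Monday

Day-of-year of January 2, 1971: 2.
Day-of-year of September 18, 2006: 261.
1971 has 365 days, so 365 − 2 = 363 days remain in 1971.
Full years 1972–2005: 25 common + 9 leap = 25×365 + 9×366 = 12419 days.
Total: 363 + 12419 + 261 = 13043 days.
13043 mod 7 = 2, so 2 days after Saturday is Monday.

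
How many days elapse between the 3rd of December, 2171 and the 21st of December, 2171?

18

Within December 2171: 21 − 3 = 18 days.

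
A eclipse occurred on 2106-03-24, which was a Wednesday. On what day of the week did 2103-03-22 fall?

Count forward from the earlier date (March 22, 2103) to the later (March 24, 2106):
Day-of-year of March 22, 2103: 81.
Day-of-year of March 24, 2106: 83.
2103 has 365 days, so 365 − 81 = 284 days remain in 2103.
Full years: 2104: 366; 2105: 365. Sum = 731.
Total: 284 + 731 + 83 = 1098 days.
1098 mod 7 = 6, so 6 days before Wednesday is Thursday.

Thursday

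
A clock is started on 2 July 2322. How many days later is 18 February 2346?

8632

From July 2, 2322 to July 2, 2345: 23 years, of which 6 contain a Feb 29 — 17×365 + 6×366 = 8401 days.
July 2345: 31 − 2 = 29 days remain.
Then August (31), September (30), October (31), November (30), December (31), January (31): 31 + 30 + 31 + 30 + 31 + 31 = 184 days.
February 1–18, 2346: 18 days (2346 is not a leap year).
Residual: 231 days.
Total: 8632 days.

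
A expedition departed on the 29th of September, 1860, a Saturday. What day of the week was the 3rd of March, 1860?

Count forward from the earlier date (March 3, 1860) to the later (September 29, 1860):
March 1860: 31 − 3 = 28 days remain.
Then April (30), May (31), June (30), July (31), August (31): 30 + 31 + 30 + 31 + 31 = 153 days.
September 1–29, 1860: 29 days.
Total: 28 + 153 + 29 = 210 days.
210 is a multiple of 7, so the 3rd of March, 1860 falls on the same weekday: Saturday.

Saturday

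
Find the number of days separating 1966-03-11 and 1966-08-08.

150

March 1966: 31 − 11 = 20 days remain.
Then April (30), May (31), June (30), July (31): 30 + 31 + 30 + 31 = 122 days.
August 1–8, 1966: 8 days.
Total: 20 + 122 + 8 = 150 days.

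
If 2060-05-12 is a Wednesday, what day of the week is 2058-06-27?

Count forward from the earlier date (June 27, 2058) to the later (May 12, 2060):
Day-of-year of June 27, 2058: 178.
Day-of-year of May 12, 2060: 133.
2058 has 365 days, so 365 − 178 = 187 days remain in 2058.
Full years: 2059: 365. Sum = 365.
Total: 187 + 365 + 133 = 685 days.
685 mod 7 = 6, so 6 days before Wednesday is Thursday.

Thursday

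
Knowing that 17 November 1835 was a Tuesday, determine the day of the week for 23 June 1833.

Count forward from the earlier date (June 23, 1833) to the later (November 17, 1835):
Day-of-year of June 23, 1833: 174.
Day-of-year of November 17, 1835: 321.
1833 has 365 days, so 365 − 174 = 191 days remain in 1833.
Full years: 1834: 365. Sum = 365.
Total: 191 + 365 + 321 = 877 days.
877 mod 7 = 2, so 2 days before Tuesday is Sunday.

Sunday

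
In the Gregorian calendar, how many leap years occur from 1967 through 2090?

31

Years divisible by 4: 1968, 1972, …, 2088 — 31 in all.
2000 is divisible by 400, so still leap.
No century exceptions apply. Count: 31.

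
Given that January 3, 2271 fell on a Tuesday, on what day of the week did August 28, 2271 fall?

Monday

January 2271: 31 − 3 = 28 days remain.
Then February 2271 (28), March (31), April (30), May (31), June (30), July (31): 28 + 31 + 30 + 31 + 30 + 31 = 181 days.
August 1–28, 2271: 28 days.
Total: 28 + 181 + 28 = 237 days.
237 mod 7 = 6, so 6 days after Tuesday is Monday.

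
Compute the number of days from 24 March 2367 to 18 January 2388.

7605

From March 24, 2367 to March 24, 2387: 20 years, of which 5 contain a Feb 29 — 15×365 + 5×366 = 7305 days.
March 2387: 31 − 24 = 7 days remain.
Then 9 full months totalling 275 days.
January 1–18, 2388: 18 days.
Residual: 300 days.
Total: 7605 days.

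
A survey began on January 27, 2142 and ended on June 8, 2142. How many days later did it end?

132

January 2142: 31 − 27 = 4 days remain.
Then February 2142 (28), March (31), April (30), May (31): 28 + 31 + 30 + 31 = 120 days.
June 1–8, 2142: 8 days.
Total: 4 + 120 + 8 = 132 days.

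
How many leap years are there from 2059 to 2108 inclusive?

12

Years divisible by 4: 2060, 2064, …, 2108 — 13 in all.
Of these, 2100 is divisible by 100 but not 400, so not leap.
Leap years: 13 − 1 = 12.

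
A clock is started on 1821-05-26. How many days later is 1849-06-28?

10260

From May 26, 1821 to May 26, 1849: 28 years, of which 7 contain a Feb 29 — 21×365 + 7×366 = 10227 days.
May 1849: 31 − 26 = 5 days remain.
June 1–28, 1849: 28 days.
Residual: 33 days.
Total: 10260 days.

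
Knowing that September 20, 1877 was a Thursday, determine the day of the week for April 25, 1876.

Count forward from the earlier date (April 25, 1876) to the later (September 20, 1877):
April 1876: 30 − 25 = 5 days remain.
Then 16 full months totalling 488 days.
September 1–20, 1877: 20 days.
Total: 5 + 488 + 20 = 513 days.
513 mod 7 = 2, so 2 days before Thursday is Tuesday.

Tuesday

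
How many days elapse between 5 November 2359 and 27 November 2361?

November 2359: 30 − 5 = 25 days remain.
Then 23 full months totalling 701 days.
November 1–27, 2361: 27 days.
Total: 25 + 701 + 27 = 753 days.

753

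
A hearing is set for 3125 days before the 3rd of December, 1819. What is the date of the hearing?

the 14th of May, 1811

Count 3125 days before December 3, 1819:
From May 14, 1811 to May 14, 1819: 8 years, of which 2 contain a Feb 29 — 6×365 + 2×366 = 2922 days.
May 1819: 31 − 14 = 17 days remain.
Then June (30), July (31), August (31), September (30), October (31), November (30): 30 + 31 + 31 + 30 + 31 + 30 = 183 days.
December 1–3, 1819: 3 days.
Residual: 203 days.
Total: 3125 days.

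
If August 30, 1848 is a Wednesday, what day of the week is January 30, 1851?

Day-of-year of August 30, 1848: 243.
Day-of-year of January 30, 1851: 30.
1848 has 366 days, so 366 − 243 = 123 days remain in 1848.
Full years: 1849: 365; 1850: 365. Sum = 730.
Total: 123 + 730 + 30 = 883 days.
883 mod 7 = 1, so 1 day after Wednesday is Thursday.

Thursday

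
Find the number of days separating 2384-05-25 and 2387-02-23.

Day-of-year of May 25, 2384: 146.
Day-of-year of February 23, 2387: 54.
2384 has 366 days, so 366 − 146 = 220 days remain in 2384.
Full years: 2385: 365; 2386: 365. Sum = 730.
Total: 220 + 730 + 54 = 1004 days.

1004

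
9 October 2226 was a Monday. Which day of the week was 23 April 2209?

Sunday

Count forward from the earlier date (April 23, 2209) to the later (October 9, 2226):
From April 23, 2209 to April 23, 2226: 17 years, of which 4 contain a Feb 29 — 13×365 + 4×366 = 6209 days.
April 2226: 30 − 23 = 7 days remain.
Then May (31), June (30), July (31), August (31), September (30): 31 + 30 + 31 + 31 + 30 = 153 days.
October 1–9, 2226: 9 days.
Residual: 169 days.
Total: 6378 days.
6378 mod 7 = 1, so 1 day before Monday is Sunday.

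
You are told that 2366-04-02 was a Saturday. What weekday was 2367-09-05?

April 2366: 30 − 2 = 28 days remain.
Then 16 full months totalling 488 days.
September 1–5, 2367: 5 days.
Total: 28 + 488 + 5 = 521 days.
521 mod 7 = 3, so 3 days after Saturday is Tuesday.

Tuesday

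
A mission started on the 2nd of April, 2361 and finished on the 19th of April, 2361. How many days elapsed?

Within April 2361: 19 − 2 = 17 days.

17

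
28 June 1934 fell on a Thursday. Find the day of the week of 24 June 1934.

Sunday

Count forward from the earlier date (June 24, 1934) to the later (June 28, 1934):
Within June 1934: 28 − 24 = 4 days.
4 mod 7 = 4, so 4 days before Thursday is Sunday.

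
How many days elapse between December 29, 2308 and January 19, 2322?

4769

From December 29, 2308 to December 29, 2321: 13 years, of which 3 contain a Feb 29 — 10×365 + 3×366 = 4748 days.
December 2321: 31 − 29 = 2 days remain.
January 1–19, 2322: 19 days.
Residual: 21 days.
Total: 4769 days.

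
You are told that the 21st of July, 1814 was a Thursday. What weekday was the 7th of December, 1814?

July 1814: 31 − 21 = 10 days remain.
Then August (31), September (30), October (31), November (30): 31 + 30 + 31 + 30 = 122 days.
December 1–7, 1814: 7 days.
Total: 10 + 122 + 7 = 139 days.
139 mod 7 = 6, so 6 days after Thursday is Wednesday.

Wednesday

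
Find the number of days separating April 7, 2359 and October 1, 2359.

April 2359: 30 − 7 = 23 days remain.
Then May (31), June (30), July (31), August (31), September (30): 31 + 30 + 31 + 31 + 30 = 153 days.
October 1, 2359: 1 day.
Total: 23 + 153 + 1 = 177 days.

177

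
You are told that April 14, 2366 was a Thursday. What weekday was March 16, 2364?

Monday

Count forward from the earlier date (March 16, 2364) to the later (April 14, 2366):
Day-of-year of March 16, 2364: 76.
Day-of-year of April 14, 2366: 104.
2364 has 366 days, so 366 − 76 = 290 days remain in 2364.
Full years: 2365: 365. Sum = 365.
Total: 290 + 365 + 104 = 759 days.
759 mod 7 = 3, so 3 days before Thursday is Monday.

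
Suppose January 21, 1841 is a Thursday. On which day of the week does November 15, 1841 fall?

January 1841: 31 − 21 = 10 days remain.
Then 9 full months totalling 273 days.
November 1–15, 1841: 15 days.
Total: 10 + 273 + 15 = 298 days.
298 mod 7 = 4, so 4 days after Thursday is Monday.

Monday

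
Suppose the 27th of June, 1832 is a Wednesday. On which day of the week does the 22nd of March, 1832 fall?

Thursday

Count forward from the earlier date (March 22, 1832) to the later (June 27, 1832):
March 1832: 31 − 22 = 9 days remain.
Then April (30), May (31): 30 + 31 = 61 days.
June 1–27, 1832: 27 days.
Total: 9 + 61 + 27 = 97 days.
97 mod 7 = 6, so 6 days before Wednesday is Thursday.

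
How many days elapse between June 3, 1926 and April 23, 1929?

Day-of-year of June 3, 1926: 154.
Day-of-year of April 23, 1929: 113.
1926 has 365 days, so 365 − 154 = 211 days remain in 1926.
Full years: 1927: 365; 1928: 366. Sum = 731.
Total: 211 + 731 + 113 = 1055 days.

1055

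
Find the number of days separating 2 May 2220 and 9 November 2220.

191

May 2220: 31 − 2 = 29 days remain.
Then June (30), July (31), August (31), September (30), October (31): 30 + 31 + 31 + 30 + 31 = 153 days.
November 1–9, 2220: 9 days.
Total: 29 + 153 + 9 = 191 days.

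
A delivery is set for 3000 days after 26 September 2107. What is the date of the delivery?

13 December 2115

Count 3000 days after September 26, 2107:
Day-of-year of September 26, 2107: 269.
Day-of-year of December 13, 2115: 347.
2107 has 365 days, so 365 − 269 = 96 days remain in 2107.
Full years 2108–2114: 5 common + 2 leap = 5×365 + 2×366 = 2557 days.
Total: 96 + 2557 + 347 = 3000 days.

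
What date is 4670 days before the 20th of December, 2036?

the 8th of March, 2024

Count 4670 days before December 20, 2036:
From March 8, 2024 to March 8, 2036: 12 years, of which 3 contain a Feb 29 — 9×365 + 3×366 = 4383 days.
March 2036: 31 − 8 = 23 days remain.
Then April (30), May (31), June (30), July (31), August (31), September (30), October (31), November (30): 30 + 31 + 30 + 31 + 31 + 30 + 31 + 30 = 244 days.
December 1–20, 2036: 20 days.
Residual: 287 days.
Total: 4670 days.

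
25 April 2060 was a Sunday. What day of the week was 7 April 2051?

Friday

Count forward from the earlier date (April 7, 2051) to the later (April 25, 2060):
Day-of-year of April 7, 2051: 97.
Day-of-year of April 25, 2060: 116.
2051 has 365 days, so 365 − 97 = 268 days remain in 2051.
Full years 2052–2059: 6 common + 2 leap = 6×365 + 2×366 = 2922 days.
Total: 268 + 2922 + 116 = 3306 days.
3306 mod 7 = 2, so 2 days before Sunday is Friday.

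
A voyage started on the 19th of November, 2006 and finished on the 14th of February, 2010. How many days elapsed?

November 19, 2006 → November 19, 2007: 365 days.
November 19, 2007 → November 19, 2008: 366 days (2008 is a leap year).
November 19, 2008 → November 19, 2009: 365 days.
November 2009: 30 − 19 = 11 days remain.
Then December (31), January (31): 31 + 31 = 62 days.
February 1–14, 2010: 14 days (2010 is not a leap year).
Residual: 87 days.
Total: 1183 days.

1183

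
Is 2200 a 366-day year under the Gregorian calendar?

No

2200 is not a leap year (divisible by 100 but not 400).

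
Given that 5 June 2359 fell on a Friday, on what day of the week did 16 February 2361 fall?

June 2359: 30 − 5 = 25 days remain.
Then 19 full months totalling 581 days.
February 1–16, 2361: 16 days (2361 is not a leap year).
Total: 25 + 581 + 16 = 622 days.
622 mod 7 = 6, so 6 days after Friday is Thursday.

Thursday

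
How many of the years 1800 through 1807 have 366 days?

1

Years divisible by 4 in [1800, 1807]: 1800, 1804.
Of these, 1800 is divisible by 100 but not 400, so not leap.
Leap years: 2 − 1 = 1.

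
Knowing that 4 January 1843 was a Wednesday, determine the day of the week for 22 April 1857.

Wednesday

From January 4, 1843 to January 4, 1857: 14 years, of which 4 contain a Feb 29 — 10×365 + 4×366 = 5114 days.
January 1857: 31 − 4 = 27 days remain.
Then February 1857 (28), March (31): 28 + 31 = 59 days.
April 1–22, 1857: 22 days.
Residual: 108 days.
Total: 5222 days.
5222 is a multiple of 7, so 22 April 1857 falls on the same weekday: Wednesday.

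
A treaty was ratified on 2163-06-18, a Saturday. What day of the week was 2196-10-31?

Monday

Day-of-year of June 18, 2163: 169.
Day-of-year of October 31, 2196: 305.
2163 has 365 days, so 365 − 169 = 196 days remain in 2163.
Full years 2164–2195: 24 common + 8 leap = 24×365 + 8×366 = 11688 days.
Total: 196 + 11688 + 305 = 12189 days.
12189 mod 7 = 2, so 2 days after Saturday is Monday.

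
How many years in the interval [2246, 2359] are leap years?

Years divisible by 4: 2248, 2252, …, 2356 — 28 in all.
Of these, 2300 is divisible by 100 but not 400, so not leap.
Leap years: 28 − 1 = 27.

27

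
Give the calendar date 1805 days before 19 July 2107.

9 August 2102

Count 1805 days before July 19, 2107:
August 9, 2102 → August 9, 2103: 365 days.
August 9, 2103 → August 9, 2104: 366 days (2104 is a leap year).
August 9, 2104 → August 9, 2105: 365 days.
August 9, 2105 → August 9, 2106: 365 days.
August 2106: 31 − 9 = 22 days remain.
Then 10 full months totalling 303 days.
July 1–19, 2107: 19 days.
Residual: 344 days.
Total: 1805 days.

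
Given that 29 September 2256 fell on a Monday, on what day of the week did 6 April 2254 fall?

Thursday

Count forward from the earlier date (April 6, 2254) to the later (September 29, 2256):
Day-of-year of April 6, 2254: 96.
Day-of-year of September 29, 2256: 273.
2254 has 365 days, so 365 − 96 = 269 days remain in 2254.
Full years: 2255: 365. Sum = 365.
Total: 269 + 365 + 273 = 907 days.
907 mod 7 = 4, so 4 days before Monday is Thursday.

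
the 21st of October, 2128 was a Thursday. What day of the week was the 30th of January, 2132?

Wednesday

Day-of-year of October 21, 2128: 295.
Day-of-year of January 30, 2132: 30.
2128 has 366 days, so 366 − 295 = 71 days remain in 2128.
Full years: 2129: 365; 2130: 365; 2131: 365. Sum = 1095.
Total: 71 + 1095 + 30 = 1196 days.
1196 mod 7 = 6, so 6 days after Thursday is Wednesday.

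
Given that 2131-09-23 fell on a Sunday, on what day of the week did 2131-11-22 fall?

Thursday

September 2131: 30 − 23 = 7 days remain.
Then October (31): 31 days.
November 1–22, 2131: 22 days.
Total: 7 + 31 + 22 = 60 days.
60 mod 7 = 4, so 4 days after Sunday is Thursday.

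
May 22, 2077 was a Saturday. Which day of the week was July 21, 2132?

From May 22, 2077 to May 22, 2132: 55 years, of which 13 contain a Feb 29 — 42×365 + 13×366 = 20088 days.
(2100 is not a leap year (divisible by 100 but not 400).)
May 2132: 31 − 22 = 9 days remain.
Then June (30): 30 days.
July 1–21, 2132: 21 days.
Residual: 60 days.
Total: 20148 days.
20148 mod 7 = 2, so 2 days after Saturday is Monday.

Monday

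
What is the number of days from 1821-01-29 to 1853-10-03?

From January 29, 1821 to January 29, 1853: 32 years, of which 8 contain a Feb 29 — 24×365 + 8×366 = 11688 days.
January 1853: 31 − 29 = 2 days remain.
Then February 1853 (28), March (31), April (30), May (31), June (30), July (31), August (31), September (30): 28 + 31 + 30 + 31 + 30 + 31 + 31 + 30 = 242 days.
October 1–3, 1853: 3 days.
Residual: 247 days.
Total: 11935 days.

11935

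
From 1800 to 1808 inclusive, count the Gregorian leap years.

Years divisible by 4 in [1800, 1808]: 1800, 1804, 1808.
Of these, 1800 is divisible by 100 but not 400, so not leap.
Leap years: 3 − 1 = 2.

2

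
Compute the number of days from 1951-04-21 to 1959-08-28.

Day-of-year of April 21, 1951: 111.
Day-of-year of August 28, 1959: 240.
1951 has 365 days, so 365 − 111 = 254 days remain in 1951.
Full years 1952–1958: 5 common + 2 leap = 5×365 + 2×366 = 2557 days.
Total: 254 + 2557 + 240 = 3051 days.

3051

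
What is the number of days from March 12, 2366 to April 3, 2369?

1118

March 12, 2366 → March 12, 2367: 365 days.
March 12, 2367 → March 12, 2368: 366 days (2368 is a leap year).
March 12, 2368 → March 12, 2369: 365 days.
March 2369: 31 − 12 = 19 days remain.
April 1–3, 2369: 3 days.
Residual: 22 days.
Total: 1118 days.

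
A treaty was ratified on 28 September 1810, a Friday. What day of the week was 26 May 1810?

Saturday

Count forward from the earlier date (May 26, 1810) to the later (September 28, 1810):
May 1810: 31 − 26 = 5 days remain.
Then June (30), July (31), August (31): 30 + 31 + 31 = 92 days.
September 1–28, 1810: 28 days.
Total: 5 + 92 + 28 = 125 days.
125 mod 7 = 6, so 6 days before Friday is Saturday.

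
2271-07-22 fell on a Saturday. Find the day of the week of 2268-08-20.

Count forward from the earlier date (August 20, 2268) to the later (July 22, 2271):
Day-of-year of August 20, 2268: 233.
Day-of-year of July 22, 2271: 203.
2268 has 366 days, so 366 − 233 = 133 days remain in 2268.
Full years: 2269: 365; 2270: 365. Sum = 730.
Total: 133 + 730 + 203 = 1066 days.
1066 mod 7 = 2, so 2 days before Saturday is Thursday.

Thursday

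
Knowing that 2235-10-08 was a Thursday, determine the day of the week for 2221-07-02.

Monday

Count forward from the earlier date (July 2, 2221) to the later (October 8, 2235):
Day-of-year of July 2, 2221: 183.
Day-of-year of October 8, 2235: 281.
2221 has 365 days, so 365 − 183 = 182 days remain in 2221.
Full years 2222–2234: 10 common + 3 leap = 10×365 + 3×366 = 4748 days.
Total: 182 + 4748 + 281 = 5211 days.
5211 mod 7 = 3, so 3 days before Thursday is Monday.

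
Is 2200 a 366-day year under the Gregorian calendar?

No

2200 is not a leap year (divisible by 100 but not 400).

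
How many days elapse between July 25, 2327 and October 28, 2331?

1556

Day-of-year of July 25, 2327: 206.
Day-of-year of October 28, 2331: 301.
2327 has 365 days, so 365 − 206 = 159 days remain in 2327.
Full years: 2328: 366; 2329: 365; 2330: 365. Sum = 1096.
Total: 159 + 1096 + 301 = 1556 days.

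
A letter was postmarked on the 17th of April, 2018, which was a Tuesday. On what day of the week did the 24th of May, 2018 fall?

April 2018: 30 − 17 = 13 days remain.
May 1–24, 2018: 24 days.
Total: 13 + 24 = 37 days.
37 mod 7 = 2, so 2 days after Tuesday is Thursday.

Thursday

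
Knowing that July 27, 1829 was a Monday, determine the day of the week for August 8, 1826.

Tuesday

Count forward from the earlier date (August 8, 1826) to the later (July 27, 1829):
August 8, 1826 → August 8, 1827: 365 days.
August 8, 1827 → August 8, 1828: 366 days (1828 is a leap year).
August 1828: 31 − 8 = 23 days remain.
Then 10 full months totalling 303 days.
July 1–27, 1829: 27 days.
Residual: 353 days.
Total: 1084 days.
1084 mod 7 = 6, so 6 days before Monday is Tuesday.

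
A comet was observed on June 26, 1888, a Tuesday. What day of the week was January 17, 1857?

Saturday

Count forward from the earlier date (January 17, 1857) to the later (June 26, 1888):
From January 17, 1857 to January 17, 1888: 31 years, of which 7 contain a Feb 29 — 24×365 + 7×366 = 11322 days.
January 1888: 31 − 17 = 14 days remain.
Then February 1888 (29), March (31), April (30), May (31): 29 + 31 + 30 + 31 = 121 days.
June 1–26, 1888: 26 days.
Residual: 161 days.
Total: 11483 days.
11483 mod 7 = 3, so 3 days before Tuesday is Saturday.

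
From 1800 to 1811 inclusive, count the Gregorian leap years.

2

Years divisible by 4 in [1800, 1811]: 1800, 1804, 1808.
Of these, 1800 is divisible by 100 but not 400, so not leap.
Leap years: 3 − 1 = 2.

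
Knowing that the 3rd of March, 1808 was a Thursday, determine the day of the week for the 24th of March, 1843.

Day-of-year of March 3, 1808: 63.
Day-of-year of March 24, 1843: 83.
1808 has 366 days, so 366 − 63 = 303 days remain in 1808.
Full years 1809–1842: 26 common + 8 leap = 26×365 + 8×366 = 12418 days.
Total: 303 + 12418 + 83 = 12804 days.
12804 mod 7 = 1, so 1 day after Thursday is Friday.

Friday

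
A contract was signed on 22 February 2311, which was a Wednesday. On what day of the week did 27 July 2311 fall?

Thursday

February 2311: 28 − 22 = 6 days remain (2311 is not a leap year, so February has 28 days).
Then March (31), April (30), May (31), June (30): 31 + 30 + 31 + 30 = 122 days.
July 1–27, 2311: 27 days.
Total: 6 + 122 + 27 = 155 days.
155 mod 7 = 1, so 1 day after Wednesday is Thursday.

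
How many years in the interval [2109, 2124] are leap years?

Years divisible by 4 in [2109, 2124]: 2112, 2116, 2120, 2124.
No century exceptions apply. Count: 4.

4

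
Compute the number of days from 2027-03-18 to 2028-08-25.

March 2027: 31 − 18 = 13 days remain.
Then 16 full months totalling 488 days.
August 1–25, 2028: 25 days.
Total: 13 + 488 + 25 = 526 days.

526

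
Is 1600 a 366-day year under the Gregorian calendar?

1600 is a leap year (divisible by 400).

Yes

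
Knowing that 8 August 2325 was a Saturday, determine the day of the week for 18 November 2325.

August 2325: 31 − 8 = 23 days remain.
Then September (30), October (31): 30 + 31 = 61 days.
November 1–18, 2325: 18 days.
Total: 23 + 61 + 18 = 102 days.
102 mod 7 = 4, so 4 days after Saturday is Wednesday.

Wednesday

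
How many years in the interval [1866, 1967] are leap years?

24

Years divisible by 4: 1868, 1872, …, 1964 — 25 in all.
Of these, 1900 is divisible by 100 but not 400, so not leap.
Leap years: 25 − 1 = 24.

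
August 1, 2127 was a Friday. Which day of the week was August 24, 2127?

Within August 2127: 24 − 1 = 23 days.
23 mod 7 = 2, so 2 days after Friday is Sunday.

Sunday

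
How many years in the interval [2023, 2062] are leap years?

10

Years divisible by 4 in [2023, 2062]: 2024, 2028, 2032, 2036, 2040, 2044, 2048, 2052, 2056, 2060.
No century exceptions apply. Count: 10.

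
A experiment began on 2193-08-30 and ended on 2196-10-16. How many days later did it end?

Day-of-year of August 30, 2193: 242.
Day-of-year of October 16, 2196: 290.
2193 has 365 days, so 365 − 242 = 123 days remain in 2193.
Full years: 2194: 365; 2195: 365. Sum = 730.
Total: 123 + 730 + 290 = 1143 days.

1143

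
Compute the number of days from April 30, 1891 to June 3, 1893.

April 1891: 30 − 30 = 0 days remain.
Then 25 full months totalling 762 days.
June 1–3, 1893: 3 days.
Total: 0 + 762 + 3 = 765 days.

765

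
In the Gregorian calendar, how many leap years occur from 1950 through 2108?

39

Years divisible by 4: 1952, 1956, …, 2108 — 40 in all.
Of these, 2100 is divisible by 100 but not 400, so not leap.
2000 is divisible by 400, so still leap.
Leap years: 40 − 1 = 39.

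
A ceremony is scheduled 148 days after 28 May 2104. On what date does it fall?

23 October 2104

Count 148 days after May 28, 2104:
May 2104: 31 − 28 = 3 days remain.
Then June (30), July (31), August (31), September (30): 30 + 31 + 31 + 30 = 122 days.
October 1–23, 2104: 23 days.
Total: 3 + 122 + 23 = 148 days.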